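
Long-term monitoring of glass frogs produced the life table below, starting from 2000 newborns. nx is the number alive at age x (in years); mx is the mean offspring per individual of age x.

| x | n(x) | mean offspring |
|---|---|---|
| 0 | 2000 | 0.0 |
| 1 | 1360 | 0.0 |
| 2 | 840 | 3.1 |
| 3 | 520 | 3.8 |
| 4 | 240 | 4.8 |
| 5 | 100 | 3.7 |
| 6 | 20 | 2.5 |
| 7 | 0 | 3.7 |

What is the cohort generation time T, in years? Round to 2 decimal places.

lx = nx/n0 = nx/2000: 1, 0.68, 0.42, 0.26, 0.12, 0.05, 0.01, 0
lx·mx: 0, 0, 1.302, 0.988, 0.576, 0.185, 0.025, 0 → R0 = 3.076
x·lx·mx: 0, 0, 2.604, 2.964, 2.304, 0.925, 0.15, 0 → Σ = 8.947
T = 8.947 / 3.076 = 2.908648… → 2.91

2.91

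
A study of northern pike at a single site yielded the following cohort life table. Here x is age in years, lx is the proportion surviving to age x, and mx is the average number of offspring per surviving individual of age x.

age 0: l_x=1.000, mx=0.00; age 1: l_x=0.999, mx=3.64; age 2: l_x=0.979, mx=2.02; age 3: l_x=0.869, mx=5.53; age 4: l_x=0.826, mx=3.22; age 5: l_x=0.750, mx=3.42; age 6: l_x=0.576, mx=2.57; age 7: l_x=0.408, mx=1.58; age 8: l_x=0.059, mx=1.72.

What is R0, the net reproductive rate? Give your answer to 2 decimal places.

17.87

lx·mx by age: 0, 3.63636, 1.97758, 4.80557, 2.65972, 2.565, 1.48032, 0.64464, 0.10148
R0 = Σ lx·mx = 17.87067 → 17.87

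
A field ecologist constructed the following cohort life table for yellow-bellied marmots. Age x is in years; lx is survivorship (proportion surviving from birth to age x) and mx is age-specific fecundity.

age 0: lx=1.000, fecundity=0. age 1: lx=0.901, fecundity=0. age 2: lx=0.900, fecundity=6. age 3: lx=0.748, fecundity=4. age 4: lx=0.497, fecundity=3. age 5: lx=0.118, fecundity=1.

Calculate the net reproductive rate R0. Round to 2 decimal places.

10.00

lx·mx by age: 0, 0, 5.4, 2.992, 1.491, 0.118
R0 = Σ lx·mx = 10.001 → 10.00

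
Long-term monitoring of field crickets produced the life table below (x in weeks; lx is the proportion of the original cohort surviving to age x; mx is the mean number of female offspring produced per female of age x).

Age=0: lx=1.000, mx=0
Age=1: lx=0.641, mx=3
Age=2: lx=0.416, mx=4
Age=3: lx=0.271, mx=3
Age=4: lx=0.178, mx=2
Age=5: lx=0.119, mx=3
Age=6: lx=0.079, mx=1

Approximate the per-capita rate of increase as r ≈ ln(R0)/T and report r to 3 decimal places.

R0 = Σ lx·mx = 0 + 1.923 + 1.664 + 0.813 + 0.356 + 0.357 + 0.079 = 5.192
Σ x·lx·mx = 11.373; T = 11.373/5.192 = 2.19049…
r ≈ ln(R0)/T = ln(5.192)/2.19049… = 0.75194… → 0.752

0.752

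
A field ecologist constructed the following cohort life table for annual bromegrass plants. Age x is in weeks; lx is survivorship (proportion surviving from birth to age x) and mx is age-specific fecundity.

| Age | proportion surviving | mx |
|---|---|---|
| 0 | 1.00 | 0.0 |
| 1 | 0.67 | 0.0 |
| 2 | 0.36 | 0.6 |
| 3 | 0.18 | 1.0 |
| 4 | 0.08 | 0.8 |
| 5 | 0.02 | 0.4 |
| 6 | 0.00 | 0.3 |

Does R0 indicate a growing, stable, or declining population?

declining

R0 = Σ lx·mx = 0 + 0 + 0.216 + 0.18 + 0.064 + 0.008 + 0 = 0.468
R0 < 1, so the population is declining.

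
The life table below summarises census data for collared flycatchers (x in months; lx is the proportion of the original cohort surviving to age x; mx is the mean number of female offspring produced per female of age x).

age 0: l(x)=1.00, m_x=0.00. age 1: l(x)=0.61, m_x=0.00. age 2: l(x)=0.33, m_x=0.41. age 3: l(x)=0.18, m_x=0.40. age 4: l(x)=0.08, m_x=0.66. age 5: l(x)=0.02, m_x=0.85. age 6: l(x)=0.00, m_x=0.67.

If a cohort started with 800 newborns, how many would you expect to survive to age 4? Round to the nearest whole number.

Expected survivors = N0 · l_4 = 800 × 0.08 = 64 → 64

64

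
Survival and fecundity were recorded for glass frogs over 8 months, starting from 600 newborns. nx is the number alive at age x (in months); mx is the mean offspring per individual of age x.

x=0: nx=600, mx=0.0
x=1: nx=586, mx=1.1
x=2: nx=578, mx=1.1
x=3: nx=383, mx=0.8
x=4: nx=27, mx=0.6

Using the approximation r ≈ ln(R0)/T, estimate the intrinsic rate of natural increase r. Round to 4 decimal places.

lx = nx/n0 = nx/600: 1, 0.97667…, 0.96333…, 0.63833…, 0.045
R0 = Σ lx·mx = 0 + 1.07433… + 1.05967… + 0.51067… + 0.027 = 2.671667…
Σ x·lx·mx = 4.833667…; T = 4.833667…/2.671667… = 1.80923…
r ≈ ln(R0)/T = ln(2.671667…)/1.80923… = 0.54316… → 0.5432

0.5432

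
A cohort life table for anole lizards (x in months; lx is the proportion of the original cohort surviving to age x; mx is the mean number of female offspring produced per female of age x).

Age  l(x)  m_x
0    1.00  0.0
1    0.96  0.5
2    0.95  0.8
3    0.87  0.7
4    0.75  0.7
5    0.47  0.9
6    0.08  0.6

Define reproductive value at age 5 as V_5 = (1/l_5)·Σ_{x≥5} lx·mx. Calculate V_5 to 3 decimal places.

lx·mx for x ≥ 5: 0.423, 0.048 → sum = 0.471
V_5 = 0.471 / l_5 = 0.471 / 0.47 = 1.002128… → 1.002

1.002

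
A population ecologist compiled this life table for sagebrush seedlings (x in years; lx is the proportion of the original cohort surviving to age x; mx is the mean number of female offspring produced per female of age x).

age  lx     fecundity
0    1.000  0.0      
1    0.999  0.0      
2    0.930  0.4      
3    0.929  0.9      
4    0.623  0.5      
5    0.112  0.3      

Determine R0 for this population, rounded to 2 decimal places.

lx·mx by age: 0, 0, 0.372, 0.8361, 0.3115, 0.0336
R0 = Σ lx·mx = 1.5532 → 1.55

1.55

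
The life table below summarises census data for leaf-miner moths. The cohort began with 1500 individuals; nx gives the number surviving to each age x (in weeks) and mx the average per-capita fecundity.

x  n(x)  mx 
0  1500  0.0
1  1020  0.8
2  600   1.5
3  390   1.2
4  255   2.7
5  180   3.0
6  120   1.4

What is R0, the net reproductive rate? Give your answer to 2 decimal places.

lx = nx/n0 = nx/1500: 1, 0.68, 0.4, 0.26, 0.17, 0.12, 0.08
lx·mx by age: 0, 0.544, 0.6, 0.312, 0.459, 0.36, 0.112
R0 = Σ lx·mx = 2.387 → 2.39

2.39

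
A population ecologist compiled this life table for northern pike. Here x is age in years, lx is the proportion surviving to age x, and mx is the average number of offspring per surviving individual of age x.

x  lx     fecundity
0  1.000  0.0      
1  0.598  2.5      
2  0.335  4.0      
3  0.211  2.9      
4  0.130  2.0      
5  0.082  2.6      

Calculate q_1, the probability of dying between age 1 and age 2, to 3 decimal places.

q_1 = (l_1 − l_2) / l_1 = (0.598 − 0.335) / 0.598
     = 0.263 / 0.598 = 0.439799… → 0.440

0.440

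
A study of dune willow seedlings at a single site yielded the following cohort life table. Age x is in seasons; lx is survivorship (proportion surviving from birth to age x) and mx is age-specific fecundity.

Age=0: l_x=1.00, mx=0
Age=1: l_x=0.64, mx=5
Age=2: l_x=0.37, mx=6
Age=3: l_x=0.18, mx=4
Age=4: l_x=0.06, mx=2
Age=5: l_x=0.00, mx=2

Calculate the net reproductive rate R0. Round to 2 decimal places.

6.26

lx·mx by age: 0, 3.2, 2.22, 0.72, 0.12, 0
R0 = Σ lx·mx = 6.26 → 6.26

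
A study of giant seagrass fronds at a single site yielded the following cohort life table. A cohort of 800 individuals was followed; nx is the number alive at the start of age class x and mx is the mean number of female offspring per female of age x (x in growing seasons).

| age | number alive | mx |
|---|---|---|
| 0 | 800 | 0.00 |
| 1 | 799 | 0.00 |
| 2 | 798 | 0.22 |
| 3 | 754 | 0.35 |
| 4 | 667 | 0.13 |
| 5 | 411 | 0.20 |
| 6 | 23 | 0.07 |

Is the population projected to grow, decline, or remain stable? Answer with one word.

lx = nx/n0 = nx/800: 1, 0.99875, 0.9975, 0.9425, 0.83375, 0.51375, 0.02875
R0 = Σ lx·mx = 0 + 0 + 0.21945 + 0.329875 + 0.108388… + 0.10275… + 0.002013… = 0.762475…
R0 < 1, so the population is declining.

declining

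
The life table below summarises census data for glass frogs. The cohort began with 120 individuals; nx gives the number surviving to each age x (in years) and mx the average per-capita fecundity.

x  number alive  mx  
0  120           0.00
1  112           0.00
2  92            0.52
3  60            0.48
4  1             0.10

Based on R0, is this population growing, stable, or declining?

lx = nx/n0 = nx/120: 1, 0.93333…, 0.76667…, 0.5, 0.00833…
R0 = Σ lx·mx = 0 + 0 + 0.398667… + 0.24 + 0.000833… = 0.6395…
R0 < 1, so the population is declining.

declining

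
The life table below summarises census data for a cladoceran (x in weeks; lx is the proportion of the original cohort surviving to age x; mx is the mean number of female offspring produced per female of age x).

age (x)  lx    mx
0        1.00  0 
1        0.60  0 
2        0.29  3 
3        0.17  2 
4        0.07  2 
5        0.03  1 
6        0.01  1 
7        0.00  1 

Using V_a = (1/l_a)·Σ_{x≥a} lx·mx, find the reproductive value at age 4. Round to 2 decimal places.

lx·mx for x ≥ 4: 0.14, 0.03, 0.01, 0 → sum = 0.18
V_4 = 0.18 / l_4 = 0.18 / 0.07 = 2.571429… → 2.57

2.57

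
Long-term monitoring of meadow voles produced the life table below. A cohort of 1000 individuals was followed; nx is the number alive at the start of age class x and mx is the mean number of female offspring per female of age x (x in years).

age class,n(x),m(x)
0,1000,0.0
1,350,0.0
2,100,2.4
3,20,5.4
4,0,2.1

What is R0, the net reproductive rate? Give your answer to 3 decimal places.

0.348

lx = nx/n0 = nx/1000: 1, 0.35, 0.1, 0.02, 0
lx·mx by age: 0, 0, 0.24, 0.108, 0
R0 = Σ lx·mx = 0.348 → 0.348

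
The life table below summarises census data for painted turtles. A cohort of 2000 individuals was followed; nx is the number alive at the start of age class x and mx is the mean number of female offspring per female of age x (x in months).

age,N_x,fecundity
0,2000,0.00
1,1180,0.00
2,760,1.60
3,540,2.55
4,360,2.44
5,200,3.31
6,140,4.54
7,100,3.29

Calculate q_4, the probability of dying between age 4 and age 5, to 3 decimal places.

0.444

lx = nx/n0 = nx/2000: 1, 0.59, 0.38, 0.27, 0.18, 0.1, 0.07, 0.05
q_4 = (l_4 − l_5) / l_4 = (0.18 − 0.1) / 0.18
     = 0.08 / 0.18 = 0.444444… → 0.444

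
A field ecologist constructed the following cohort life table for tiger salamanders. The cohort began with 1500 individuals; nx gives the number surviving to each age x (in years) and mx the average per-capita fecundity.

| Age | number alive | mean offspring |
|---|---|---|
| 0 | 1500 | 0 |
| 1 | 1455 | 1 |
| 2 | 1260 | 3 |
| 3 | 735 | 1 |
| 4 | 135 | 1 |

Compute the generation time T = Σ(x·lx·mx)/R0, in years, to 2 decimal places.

1.93

lx = nx/n0 = nx/1500: 1, 0.97, 0.84, 0.49, 0.09
lx·mx: 0, 0.97, 2.52, 0.49, 0.09 → R0 = 4.07
x·lx·mx: 0, 0.97, 5.04, 1.47, 0.36 → Σ = 7.84
T = 7.84 / 4.07 = 1.92629… → 1.93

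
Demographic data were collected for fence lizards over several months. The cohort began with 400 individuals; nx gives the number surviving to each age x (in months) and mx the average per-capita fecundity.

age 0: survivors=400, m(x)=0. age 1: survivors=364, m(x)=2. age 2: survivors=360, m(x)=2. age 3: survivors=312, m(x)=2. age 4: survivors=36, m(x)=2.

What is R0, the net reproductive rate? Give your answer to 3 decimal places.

5.360

lx = nx/n0 = nx/400: 1, 0.91, 0.9, 0.78, 0.09
lx·mx by age: 0, 1.82, 1.8, 1.56, 0.18
R0 = Σ lx·mx = 5.36 → 5.360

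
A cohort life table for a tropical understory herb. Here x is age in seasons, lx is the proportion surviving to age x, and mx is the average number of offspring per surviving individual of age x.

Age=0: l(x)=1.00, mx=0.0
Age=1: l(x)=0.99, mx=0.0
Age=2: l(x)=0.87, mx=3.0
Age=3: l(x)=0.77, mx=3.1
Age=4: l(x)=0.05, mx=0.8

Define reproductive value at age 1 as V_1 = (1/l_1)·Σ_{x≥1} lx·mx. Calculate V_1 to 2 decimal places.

lx·mx for x ≥ 1: 0, 2.61, 2.387, 0.04 → sum = 5.037
V_1 = 5.037 / l_1 = 5.037 / 0.99 = 5.087879… → 5.09

5.09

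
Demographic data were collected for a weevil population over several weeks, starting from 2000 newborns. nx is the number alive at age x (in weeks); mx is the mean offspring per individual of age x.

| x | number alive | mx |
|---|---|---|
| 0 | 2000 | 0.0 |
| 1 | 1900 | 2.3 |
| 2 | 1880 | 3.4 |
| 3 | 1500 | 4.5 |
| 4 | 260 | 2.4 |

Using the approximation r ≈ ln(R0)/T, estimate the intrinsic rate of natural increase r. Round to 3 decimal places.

lx = nx/n0 = nx/2000: 1, 0.95, 0.94, 0.75, 0.13
R0 = Σ lx·mx = 0 + 2.185 + 3.196 + 3.375 + 0.312 = 9.068
Σ x·lx·mx = 19.95; T = 19.95/9.068 = 2.20004…
r ≈ ln(R0)/T = ln(9.068)/2.20004… = 1.00214… → 1.002

1.002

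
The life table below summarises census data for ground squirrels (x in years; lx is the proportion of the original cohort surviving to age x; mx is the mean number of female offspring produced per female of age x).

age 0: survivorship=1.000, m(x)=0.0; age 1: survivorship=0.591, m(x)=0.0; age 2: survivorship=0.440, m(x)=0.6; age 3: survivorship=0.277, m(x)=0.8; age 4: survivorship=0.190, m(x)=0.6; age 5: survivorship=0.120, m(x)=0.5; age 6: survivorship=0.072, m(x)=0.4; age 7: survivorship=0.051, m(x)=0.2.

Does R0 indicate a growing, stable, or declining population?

R0 = Σ lx·mx = 0 + 0 + 0.264 + 0.2216 + 0.114 + 0.06 + 0.0288 + 0.0102 = 0.6986
R0 < 1, so the population is declining.

declining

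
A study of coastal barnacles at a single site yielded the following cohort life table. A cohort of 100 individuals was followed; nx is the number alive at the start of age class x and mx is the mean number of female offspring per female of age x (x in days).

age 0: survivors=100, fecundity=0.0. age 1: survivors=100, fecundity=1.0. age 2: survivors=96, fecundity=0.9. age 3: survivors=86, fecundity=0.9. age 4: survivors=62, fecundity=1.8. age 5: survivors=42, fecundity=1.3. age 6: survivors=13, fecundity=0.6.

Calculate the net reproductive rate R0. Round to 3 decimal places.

lx = nx/n0 = nx/100: 1, 1, 0.96, 0.86, 0.62, 0.42, 0.13
lx·mx by age: 0, 1, 0.864, 0.774, 1.116, 0.546, 0.078
R0 = Σ lx·mx = 4.378 → 4.378

4.378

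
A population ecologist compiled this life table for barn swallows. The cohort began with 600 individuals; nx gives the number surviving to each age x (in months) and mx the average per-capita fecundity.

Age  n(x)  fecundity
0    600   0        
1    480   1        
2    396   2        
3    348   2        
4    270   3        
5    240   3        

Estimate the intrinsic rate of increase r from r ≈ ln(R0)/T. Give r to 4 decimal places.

0.5610

lx = nx/n0 = nx/600: 1, 0.8, 0.66, 0.58, 0.45, 0.4
R0 = Σ lx·mx = 0 + 0.8 + 1.32 + 1.16 + 1.35 + 1.2 = 5.83
Σ x·lx·mx = 18.32; T = 18.32/5.83 = 3.14237…
r ≈ ln(R0)/T = ln(5.83)/3.14237… = 0.561047… → 0.5610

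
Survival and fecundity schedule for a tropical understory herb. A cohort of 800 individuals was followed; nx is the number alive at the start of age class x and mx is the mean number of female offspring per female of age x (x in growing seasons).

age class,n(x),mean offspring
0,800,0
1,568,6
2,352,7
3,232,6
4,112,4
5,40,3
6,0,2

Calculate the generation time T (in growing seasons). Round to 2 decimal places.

lx = nx/n0 = nx/800: 1, 0.71, 0.44, 0.29, 0.14, 0.05, 0
lx·mx: 0, 4.26, 3.08, 1.74, 0.56, 0.15, 0 → R0 = 9.79
x·lx·mx: 0, 4.26, 6.16, 5.22, 2.24, 0.75, 0 → Σ = 18.63
T = 18.63 / 9.79 = 1.902962… → 1.90

1.90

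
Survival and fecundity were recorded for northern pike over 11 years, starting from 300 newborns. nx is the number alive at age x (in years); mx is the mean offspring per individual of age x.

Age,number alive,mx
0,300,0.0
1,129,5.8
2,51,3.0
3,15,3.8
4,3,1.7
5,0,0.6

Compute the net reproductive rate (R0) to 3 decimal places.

lx = nx/n0 = nx/300: 1, 0.43, 0.17, 0.05, 0.01, 0
lx·mx by age: 0, 2.494, 0.51, 0.19, 0.017, 0
R0 = Σ lx·mx = 3.211 → 3.211

3.211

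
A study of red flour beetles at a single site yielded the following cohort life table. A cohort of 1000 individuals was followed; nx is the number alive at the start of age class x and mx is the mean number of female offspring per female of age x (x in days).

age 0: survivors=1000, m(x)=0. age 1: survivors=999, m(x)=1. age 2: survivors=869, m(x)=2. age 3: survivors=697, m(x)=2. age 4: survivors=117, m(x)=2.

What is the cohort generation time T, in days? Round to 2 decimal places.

lx = nx/n0 = nx/1000: 1, 0.999, 0.869, 0.697, 0.117
lx·mx: 0, 0.999, 1.738, 1.394, 0.234 → R0 = 4.365
x·lx·mx: 0, 0.999, 3.476, 4.182, 0.936 → Σ = 9.593
T = 9.593 / 4.365 = 2.197709… → 2.20

2.20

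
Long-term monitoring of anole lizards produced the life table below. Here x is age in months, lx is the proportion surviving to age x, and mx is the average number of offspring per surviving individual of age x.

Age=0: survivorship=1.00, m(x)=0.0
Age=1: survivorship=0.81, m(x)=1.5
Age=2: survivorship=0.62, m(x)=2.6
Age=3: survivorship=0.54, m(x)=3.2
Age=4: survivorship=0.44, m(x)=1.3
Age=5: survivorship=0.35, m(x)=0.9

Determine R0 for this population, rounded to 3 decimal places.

5.442

lx·mx by age: 0, 1.215, 1.612, 1.728, 0.572, 0.315
R0 = Σ lx·mx = 5.442 → 5.442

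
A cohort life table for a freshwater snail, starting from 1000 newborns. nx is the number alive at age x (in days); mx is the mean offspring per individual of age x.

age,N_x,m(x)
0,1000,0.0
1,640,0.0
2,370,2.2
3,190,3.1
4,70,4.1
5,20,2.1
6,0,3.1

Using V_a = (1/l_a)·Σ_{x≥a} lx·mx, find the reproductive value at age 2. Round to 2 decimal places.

4.68

lx = nx/n0 = nx/1000: 1, 0.64, 0.37, 0.19, 0.07, 0.02, 0
lx·mx for x ≥ 2: 0.814, 0.589, 0.287, 0.042, 0 → sum = 1.732
V_2 = 1.732 / l_2 = 1.732 / 0.37 = 4.681081… → 4.68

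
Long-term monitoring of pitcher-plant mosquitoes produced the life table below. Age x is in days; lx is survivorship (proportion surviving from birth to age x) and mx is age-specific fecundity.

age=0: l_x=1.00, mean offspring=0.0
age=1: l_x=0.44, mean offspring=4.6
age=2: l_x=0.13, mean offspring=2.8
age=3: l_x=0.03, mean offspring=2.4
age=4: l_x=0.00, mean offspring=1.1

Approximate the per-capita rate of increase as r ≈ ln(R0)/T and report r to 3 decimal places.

0.746

R0 = Σ lx·mx = 0 + 2.024 + 0.364 + 0.072 + 0 = 2.46
Σ x·lx·mx = 2.968; T = 2.968/2.46 = 1.2065…
r ≈ ln(R0)/T = ln(2.46)/1.2065… = 0.74609… → 0.746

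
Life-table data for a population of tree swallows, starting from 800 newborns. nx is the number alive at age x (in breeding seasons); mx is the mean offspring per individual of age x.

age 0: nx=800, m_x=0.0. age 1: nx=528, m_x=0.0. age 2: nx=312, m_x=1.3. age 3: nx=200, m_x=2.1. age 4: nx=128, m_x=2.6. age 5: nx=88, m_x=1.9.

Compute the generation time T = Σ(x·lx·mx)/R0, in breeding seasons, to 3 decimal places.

3.197

lx = nx/n0 = nx/800: 1, 0.66, 0.39, 0.25, 0.16, 0.11
lx·mx: 0, 0, 0.507, 0.525, 0.416, 0.209 → R0 = 1.657
x·lx·mx: 0, 0, 1.014, 1.575, 1.664, 1.045 → Σ = 5.298
T = 5.298 / 1.657 = 3.197345… → 3.197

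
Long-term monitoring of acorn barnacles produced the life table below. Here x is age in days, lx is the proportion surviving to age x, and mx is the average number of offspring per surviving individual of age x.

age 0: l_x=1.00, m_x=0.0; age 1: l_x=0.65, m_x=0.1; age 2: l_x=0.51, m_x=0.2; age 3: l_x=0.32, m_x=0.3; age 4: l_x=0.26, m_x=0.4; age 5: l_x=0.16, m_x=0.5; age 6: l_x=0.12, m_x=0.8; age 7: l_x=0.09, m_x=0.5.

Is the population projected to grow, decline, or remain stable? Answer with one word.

declining

R0 = Σ lx·mx = 0 + 0.065 + 0.102 + 0.096 + 0.104 + 0.08 + 0.096 + 0.045 = 0.588
R0 < 1, so the population is declining.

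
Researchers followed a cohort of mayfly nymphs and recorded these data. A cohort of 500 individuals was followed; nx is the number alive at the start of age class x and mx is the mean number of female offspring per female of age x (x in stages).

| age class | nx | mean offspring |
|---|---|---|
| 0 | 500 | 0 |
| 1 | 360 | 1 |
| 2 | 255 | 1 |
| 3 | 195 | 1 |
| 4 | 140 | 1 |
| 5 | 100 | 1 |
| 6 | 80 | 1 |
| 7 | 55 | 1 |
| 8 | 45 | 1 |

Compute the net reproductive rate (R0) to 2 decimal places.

lx = nx/n0 = nx/500: 1, 0.72, 0.51, 0.39, 0.28, 0.2, 0.16, 0.11, 0.09
lx·mx by age: 0, 0.72, 0.51, 0.39, 0.28, 0.2, 0.16, 0.11, 0.09
R0 = Σ lx·mx = 2.46 → 2.46

2.46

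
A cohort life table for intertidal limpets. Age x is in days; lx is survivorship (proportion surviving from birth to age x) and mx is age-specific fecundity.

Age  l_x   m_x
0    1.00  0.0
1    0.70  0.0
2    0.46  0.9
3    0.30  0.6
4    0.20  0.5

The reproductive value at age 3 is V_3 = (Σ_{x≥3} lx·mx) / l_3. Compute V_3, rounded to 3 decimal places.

lx·mx for x ≥ 3: 0.18, 0.1 → sum = 0.28
V_3 = 0.28 / l_3 = 0.28 / 0.3 = 0.933333… → 0.933

0.933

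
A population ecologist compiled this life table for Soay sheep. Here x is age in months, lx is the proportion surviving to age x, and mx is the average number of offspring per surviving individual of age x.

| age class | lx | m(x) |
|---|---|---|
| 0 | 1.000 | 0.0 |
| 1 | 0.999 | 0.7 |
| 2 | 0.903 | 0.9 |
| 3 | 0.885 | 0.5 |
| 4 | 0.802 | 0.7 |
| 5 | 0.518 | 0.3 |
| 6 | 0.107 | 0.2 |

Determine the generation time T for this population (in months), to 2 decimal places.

lx·mx: 0, 0.6993, 0.8127, 0.4425, 0.5614, 0.1554, 0.0214 → R0 = 2.6927
x·lx·mx: 0, 0.6993, 1.6254, 1.3275, 2.2456, 0.777, 0.1284 → Σ = 6.8032
T = 6.8032 / 2.6927 = 2.526535… → 2.53

2.53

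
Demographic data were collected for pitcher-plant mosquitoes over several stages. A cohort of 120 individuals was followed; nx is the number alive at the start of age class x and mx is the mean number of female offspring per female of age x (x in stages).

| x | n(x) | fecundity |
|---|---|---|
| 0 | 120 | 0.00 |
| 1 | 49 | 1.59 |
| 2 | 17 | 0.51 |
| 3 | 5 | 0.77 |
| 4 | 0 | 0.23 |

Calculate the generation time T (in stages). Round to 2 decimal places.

1.18

lx = nx/n0 = nx/120: 1, 0.40833…, 0.14167…, 0.04167…, 0
lx·mx: 0, 0.64925…, 0.07225…, 0.032083…, 0 → R0 = 0.753583…
x·lx·mx: 0, 0.64925…, 0.1445…, 0.09625…, 0 → Σ = 0.89…
T = 0.89… / 0.753583… = 1.181024… → 1.18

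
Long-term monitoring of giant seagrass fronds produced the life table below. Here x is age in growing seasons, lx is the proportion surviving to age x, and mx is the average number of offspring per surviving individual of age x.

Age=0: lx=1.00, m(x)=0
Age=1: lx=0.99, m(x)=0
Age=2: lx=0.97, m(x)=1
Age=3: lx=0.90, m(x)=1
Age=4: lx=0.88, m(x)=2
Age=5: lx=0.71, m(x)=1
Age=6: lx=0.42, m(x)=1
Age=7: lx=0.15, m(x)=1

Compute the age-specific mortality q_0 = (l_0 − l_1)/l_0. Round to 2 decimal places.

0.01

q_0 = (l_0 − l_1) / l_0 = (1 − 0.99) / 1
     = 0.01 / 1 = 0.01 → 0.01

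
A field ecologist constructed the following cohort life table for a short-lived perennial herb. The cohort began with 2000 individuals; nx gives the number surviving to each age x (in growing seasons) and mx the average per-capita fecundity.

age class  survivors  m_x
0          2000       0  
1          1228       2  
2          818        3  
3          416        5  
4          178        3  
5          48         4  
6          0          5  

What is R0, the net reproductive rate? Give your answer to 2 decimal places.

3.86

lx = nx/n0 = nx/2000: 1, 0.614, 0.409, 0.208, 0.089, 0.024, 0
lx·mx by age: 0, 1.228, 1.227, 1.04, 0.267, 0.096, 0
R0 = Σ lx·mx = 3.858 → 3.86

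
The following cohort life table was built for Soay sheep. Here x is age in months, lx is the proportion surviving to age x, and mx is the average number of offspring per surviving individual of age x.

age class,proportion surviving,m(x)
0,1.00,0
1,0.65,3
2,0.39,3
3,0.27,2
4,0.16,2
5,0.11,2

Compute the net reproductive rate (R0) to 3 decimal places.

4.200

lx·mx by age: 0, 1.95, 1.17, 0.54, 0.32, 0.22
R0 = Σ lx·mx = 4.2 → 4.200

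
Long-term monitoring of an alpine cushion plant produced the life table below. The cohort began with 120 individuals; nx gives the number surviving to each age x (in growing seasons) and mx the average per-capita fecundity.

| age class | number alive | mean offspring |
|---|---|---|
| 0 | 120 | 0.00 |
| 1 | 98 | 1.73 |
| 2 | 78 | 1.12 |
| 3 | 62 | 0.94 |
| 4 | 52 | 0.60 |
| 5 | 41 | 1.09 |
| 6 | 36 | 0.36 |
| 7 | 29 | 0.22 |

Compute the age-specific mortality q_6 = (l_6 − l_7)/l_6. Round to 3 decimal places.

lx = nx/n0 = nx/120: 1, 0.81667…, 0.65, 0.51667…, 0.43333…, 0.34167…, 0.3, 0.24167…
q_6 = (l_6 − l_7) / l_6 = (0.3 − 0.241667…) / 0.3
     = 0.058333… / 0.3 = 0.194444… → 0.194

0.194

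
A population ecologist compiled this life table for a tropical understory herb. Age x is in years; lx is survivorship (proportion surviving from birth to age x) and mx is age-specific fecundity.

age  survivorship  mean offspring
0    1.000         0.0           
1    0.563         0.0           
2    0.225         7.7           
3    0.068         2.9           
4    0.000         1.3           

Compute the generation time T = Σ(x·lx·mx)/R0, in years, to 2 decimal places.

2.10

lx·mx: 0, 0, 1.7325, 0.1972, 0 → R0 = 1.9297
x·lx·mx: 0, 0, 3.465, 0.5916, 0 → Σ = 4.0566
T = 4.0566 / 1.9297 = 2.102192… → 2.10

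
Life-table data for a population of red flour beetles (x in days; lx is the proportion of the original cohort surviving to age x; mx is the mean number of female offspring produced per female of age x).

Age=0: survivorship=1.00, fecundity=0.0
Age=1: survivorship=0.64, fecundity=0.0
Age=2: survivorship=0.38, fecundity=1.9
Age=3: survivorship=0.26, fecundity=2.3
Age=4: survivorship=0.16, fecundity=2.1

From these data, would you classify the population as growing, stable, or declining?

R0 = Σ lx·mx = 0 + 0 + 0.722 + 0.598 + 0.336 = 1.656
R0 > 1, so the population is growing.

growing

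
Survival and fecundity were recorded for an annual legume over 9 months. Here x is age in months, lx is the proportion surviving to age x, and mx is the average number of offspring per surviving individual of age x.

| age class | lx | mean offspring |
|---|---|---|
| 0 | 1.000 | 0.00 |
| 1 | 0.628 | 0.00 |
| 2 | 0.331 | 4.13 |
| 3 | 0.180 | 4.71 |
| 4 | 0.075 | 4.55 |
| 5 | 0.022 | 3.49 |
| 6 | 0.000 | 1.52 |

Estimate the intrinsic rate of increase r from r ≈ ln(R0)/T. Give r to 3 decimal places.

0.363

R0 = Σ lx·mx = 0 + 0 + 1.36703 + 0.8478 + 0.34125 + 0.07678 + 0 = 2.63286
Σ x·lx·mx = 7.02636; T = 7.02636/2.63286 = 2.66872…
r ≈ ln(R0)/T = ln(2.63286)/2.66872… = 0.36275… → 0.363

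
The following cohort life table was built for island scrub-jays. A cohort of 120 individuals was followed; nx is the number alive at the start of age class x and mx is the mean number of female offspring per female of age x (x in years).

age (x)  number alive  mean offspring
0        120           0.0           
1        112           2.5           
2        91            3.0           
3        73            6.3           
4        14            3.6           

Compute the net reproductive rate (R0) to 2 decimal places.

lx = nx/n0 = nx/120: 1, 0.93333…, 0.75833…, 0.60833…, 0.11667…
lx·mx by age: 0, 2.333333…, 2.275…, 3.8325…, 0.42…
R0 = Σ lx·mx = 8.860833… → 8.86

8.86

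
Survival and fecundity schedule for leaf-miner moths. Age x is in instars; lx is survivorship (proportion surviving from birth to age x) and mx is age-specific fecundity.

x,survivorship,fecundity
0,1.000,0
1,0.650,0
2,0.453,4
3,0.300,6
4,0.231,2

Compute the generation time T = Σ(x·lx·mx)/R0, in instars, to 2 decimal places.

lx·mx: 0, 0, 1.812, 1.8, 0.462 → R0 = 4.074
x·lx·mx: 0, 0, 3.624, 5.4, 1.848 → Σ = 10.872
T = 10.872 / 4.074 = 2.66863… → 2.67

2.67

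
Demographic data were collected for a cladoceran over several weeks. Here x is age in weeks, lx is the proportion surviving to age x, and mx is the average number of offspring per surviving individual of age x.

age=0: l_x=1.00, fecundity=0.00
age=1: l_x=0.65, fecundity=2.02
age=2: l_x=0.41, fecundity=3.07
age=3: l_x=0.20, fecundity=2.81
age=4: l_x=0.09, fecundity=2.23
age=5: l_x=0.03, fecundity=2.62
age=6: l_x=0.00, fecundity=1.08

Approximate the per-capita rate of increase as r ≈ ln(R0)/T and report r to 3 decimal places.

0.624

R0 = Σ lx·mx = 0 + 1.313 + 1.2587 + 0.562 + 0.2007 + 0.0786 + 0 = 3.413
Σ x·lx·mx = 6.7122; T = 6.7122/3.413 = 1.96666…
r ≈ ln(R0)/T = ln(3.413)/1.96666… = 0.6242… → 0.624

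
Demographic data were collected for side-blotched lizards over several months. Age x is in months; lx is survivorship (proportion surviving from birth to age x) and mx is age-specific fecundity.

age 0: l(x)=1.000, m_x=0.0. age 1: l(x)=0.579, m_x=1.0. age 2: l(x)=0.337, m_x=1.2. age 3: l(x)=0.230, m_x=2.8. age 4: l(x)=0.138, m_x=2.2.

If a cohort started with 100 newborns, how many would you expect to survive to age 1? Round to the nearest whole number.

Expected survivors = N0 · l_1 = 100 × 0.579 = 57.9 → 58

58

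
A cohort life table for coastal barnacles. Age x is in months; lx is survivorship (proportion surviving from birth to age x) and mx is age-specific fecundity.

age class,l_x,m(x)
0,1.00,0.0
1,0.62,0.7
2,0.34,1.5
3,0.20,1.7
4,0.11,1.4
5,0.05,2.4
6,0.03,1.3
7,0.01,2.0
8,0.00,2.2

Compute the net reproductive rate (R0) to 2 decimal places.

1.62

lx·mx by age: 0, 0.434, 0.51, 0.34, 0.154, 0.12, 0.039, 0.02, 0
R0 = Σ lx·mx = 1.617 → 1.62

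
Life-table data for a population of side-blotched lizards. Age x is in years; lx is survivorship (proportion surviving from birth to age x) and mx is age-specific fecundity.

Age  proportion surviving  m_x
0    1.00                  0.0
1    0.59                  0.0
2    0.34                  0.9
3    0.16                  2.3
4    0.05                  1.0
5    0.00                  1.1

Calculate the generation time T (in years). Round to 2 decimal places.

2.65

lx·mx: 0, 0, 0.306, 0.368, 0.05, 0 → R0 = 0.724
x·lx·mx: 0, 0, 0.612, 1.104, 0.2, 0 → Σ = 1.916
T = 1.916 / 0.724 = 2.646409… → 2.65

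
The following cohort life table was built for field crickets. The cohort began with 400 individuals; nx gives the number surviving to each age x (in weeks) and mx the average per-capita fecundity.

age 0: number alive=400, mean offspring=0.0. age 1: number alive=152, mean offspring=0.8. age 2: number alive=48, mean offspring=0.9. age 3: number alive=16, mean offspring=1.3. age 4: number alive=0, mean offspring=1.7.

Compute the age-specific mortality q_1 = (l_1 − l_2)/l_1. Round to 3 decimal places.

0.684

lx = nx/n0 = nx/400: 1, 0.38, 0.12, 0.04, 0
q_1 = (l_1 − l_2) / l_1 = (0.38 − 0.12) / 0.38
     = 0.26 / 0.38 = 0.684211… → 0.684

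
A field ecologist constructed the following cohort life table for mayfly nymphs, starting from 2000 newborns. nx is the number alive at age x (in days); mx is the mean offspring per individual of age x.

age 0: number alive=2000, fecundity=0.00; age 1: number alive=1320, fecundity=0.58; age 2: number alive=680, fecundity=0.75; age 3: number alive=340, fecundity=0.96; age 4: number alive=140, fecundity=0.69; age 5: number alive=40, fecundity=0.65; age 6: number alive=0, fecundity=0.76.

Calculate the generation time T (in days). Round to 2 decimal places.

1.90

lx = nx/n0 = nx/2000: 1, 0.66, 0.34, 0.17, 0.07, 0.02, 0
lx·mx: 0, 0.3828, 0.255, 0.1632, 0.0483, 0.013, 0 → R0 = 0.8623
x·lx·mx: 0, 0.3828, 0.51, 0.4896, 0.1932, 0.065, 0 → Σ = 1.6406
T = 1.6406 / 0.8623 = 1.902586… → 1.90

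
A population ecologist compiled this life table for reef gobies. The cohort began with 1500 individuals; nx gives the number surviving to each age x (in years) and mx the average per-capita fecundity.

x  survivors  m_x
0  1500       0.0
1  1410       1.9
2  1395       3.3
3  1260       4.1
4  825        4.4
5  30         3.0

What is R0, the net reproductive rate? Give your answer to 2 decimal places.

10.78

lx = nx/n0 = nx/1500: 1, 0.94, 0.93, 0.84, 0.55, 0.02
lx·mx by age: 0, 1.786, 3.069, 3.444, 2.42, 0.06
R0 = Σ lx·mx = 10.779 → 10.78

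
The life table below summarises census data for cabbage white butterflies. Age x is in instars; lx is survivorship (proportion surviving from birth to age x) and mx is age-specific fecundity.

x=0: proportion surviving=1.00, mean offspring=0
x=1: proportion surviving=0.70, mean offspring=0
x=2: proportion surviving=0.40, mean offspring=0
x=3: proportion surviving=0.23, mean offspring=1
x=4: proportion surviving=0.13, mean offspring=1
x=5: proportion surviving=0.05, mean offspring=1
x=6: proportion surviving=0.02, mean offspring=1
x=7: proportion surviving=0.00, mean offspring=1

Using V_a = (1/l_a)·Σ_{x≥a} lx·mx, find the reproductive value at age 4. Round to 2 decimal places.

lx·mx for x ≥ 4: 0.13, 0.05, 0.02, 0 → sum = 0.2
V_4 = 0.2 / l_4 = 0.2 / 0.13 = 1.538462… → 1.54

1.54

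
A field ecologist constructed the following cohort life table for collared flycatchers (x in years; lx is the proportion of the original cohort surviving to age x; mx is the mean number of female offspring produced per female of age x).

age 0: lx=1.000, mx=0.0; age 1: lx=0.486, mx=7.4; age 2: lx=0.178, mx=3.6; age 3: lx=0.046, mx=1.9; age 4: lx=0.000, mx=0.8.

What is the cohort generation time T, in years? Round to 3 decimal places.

1.189

lx·mx: 0, 3.5964, 0.6408, 0.0874, 0 → R0 = 4.3246
x·lx·mx: 0, 3.5964, 1.2816, 0.2622, 0 → Σ = 5.1402
T = 5.1402 / 4.3246 = 1.188595… → 1.189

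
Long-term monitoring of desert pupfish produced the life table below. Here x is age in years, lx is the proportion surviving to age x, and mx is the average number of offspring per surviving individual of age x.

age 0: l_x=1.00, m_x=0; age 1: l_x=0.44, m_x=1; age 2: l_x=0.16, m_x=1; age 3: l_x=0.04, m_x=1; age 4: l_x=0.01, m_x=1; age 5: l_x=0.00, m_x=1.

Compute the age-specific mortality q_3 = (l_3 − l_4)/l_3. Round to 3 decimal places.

q_3 = (l_3 − l_4) / l_3 = (0.04 − 0.01) / 0.04
     = 0.03 / 0.04 = 0.75 → 0.750

0.750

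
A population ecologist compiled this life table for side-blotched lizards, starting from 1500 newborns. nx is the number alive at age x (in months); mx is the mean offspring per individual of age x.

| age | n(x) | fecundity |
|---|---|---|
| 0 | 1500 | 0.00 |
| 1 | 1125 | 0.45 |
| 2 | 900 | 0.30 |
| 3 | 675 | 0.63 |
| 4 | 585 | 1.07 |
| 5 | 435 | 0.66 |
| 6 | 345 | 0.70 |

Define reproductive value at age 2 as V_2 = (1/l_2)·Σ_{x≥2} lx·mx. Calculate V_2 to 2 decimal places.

2.06

lx = nx/n0 = nx/1500: 1, 0.75, 0.6, 0.45, 0.39, 0.29, 0.23
lx·mx for x ≥ 2: 0.18, 0.2835, 0.4173, 0.1914, 0.161 → sum = 1.2332
V_2 = 1.2332 / l_2 = 1.2332 / 0.6 = 2.055333… → 2.06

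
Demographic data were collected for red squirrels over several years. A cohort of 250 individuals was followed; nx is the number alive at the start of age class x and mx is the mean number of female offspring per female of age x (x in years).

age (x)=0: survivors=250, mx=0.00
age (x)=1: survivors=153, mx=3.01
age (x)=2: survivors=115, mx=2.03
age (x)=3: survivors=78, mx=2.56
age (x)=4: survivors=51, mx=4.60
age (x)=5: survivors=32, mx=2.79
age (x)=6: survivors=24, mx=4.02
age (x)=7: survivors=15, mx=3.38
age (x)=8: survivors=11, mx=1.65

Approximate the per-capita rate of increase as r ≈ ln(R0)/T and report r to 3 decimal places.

lx = nx/n0 = nx/250: 1, 0.612, 0.46, 0.312, 0.204, 0.128, 0.096, 0.06, 0.044
R0 = Σ lx·mx = 0 + 1.84212 + 0.9338 + 0.79872 + 0.9384 + 0.35712 + 0.38592 + 0.2028 + 0.0726 = 5.53148
Σ x·lx·mx = 15.961; T = 15.961/5.53148 = 2.88548…
r ≈ ln(R0)/T = ln(5.53148)/2.88548… = 0.59278… → 0.593

0.593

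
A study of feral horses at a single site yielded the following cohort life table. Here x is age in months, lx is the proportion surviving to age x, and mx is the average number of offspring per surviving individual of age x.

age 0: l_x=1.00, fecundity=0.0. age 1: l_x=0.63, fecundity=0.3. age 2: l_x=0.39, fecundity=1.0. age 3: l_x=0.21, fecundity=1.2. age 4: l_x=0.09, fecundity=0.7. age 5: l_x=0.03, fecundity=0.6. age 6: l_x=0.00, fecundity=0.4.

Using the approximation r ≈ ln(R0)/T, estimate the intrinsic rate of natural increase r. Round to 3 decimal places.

-0.041

R0 = Σ lx·mx = 0 + 0.189 + 0.39 + 0.252 + 0.063 + 0.018 + 0 = 0.912
Σ x·lx·mx = 2.067; T = 2.067/0.912 = 2.26645…
r ≈ ln(R0)/T = ln(0.912)/2.26645… = -0.04064… → -0.041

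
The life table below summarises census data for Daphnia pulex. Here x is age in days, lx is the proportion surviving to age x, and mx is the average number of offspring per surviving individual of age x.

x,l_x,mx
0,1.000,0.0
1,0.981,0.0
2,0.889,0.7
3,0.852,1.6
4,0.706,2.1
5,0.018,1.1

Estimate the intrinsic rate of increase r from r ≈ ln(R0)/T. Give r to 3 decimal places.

R0 = Σ lx·mx = 0 + 0 + 0.6223 + 1.3632 + 1.4826 + 0.0198 = 3.4879
Σ x·lx·mx = 11.3636; T = 11.3636/3.4879 = 3.25801…
r ≈ ln(R0)/T = ln(3.4879)/3.25801… = 0.38346… → 0.383

0.383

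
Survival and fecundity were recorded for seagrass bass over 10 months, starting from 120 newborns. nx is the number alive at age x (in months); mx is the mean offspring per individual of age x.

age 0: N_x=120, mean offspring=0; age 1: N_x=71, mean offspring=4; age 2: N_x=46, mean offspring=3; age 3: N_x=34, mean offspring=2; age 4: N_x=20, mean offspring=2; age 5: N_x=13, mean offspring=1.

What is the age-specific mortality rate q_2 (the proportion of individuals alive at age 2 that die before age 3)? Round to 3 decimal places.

0.261

lx = nx/n0 = nx/120: 1, 0.59167…, 0.38333…, 0.28333…, 0.16667…, 0.10833…
q_2 = (l_2 − l_3) / l_2 = (0.383333… − 0.283333…) / 0.383333…
     = 0.1… / 0.383333… = 0.26087… → 0.261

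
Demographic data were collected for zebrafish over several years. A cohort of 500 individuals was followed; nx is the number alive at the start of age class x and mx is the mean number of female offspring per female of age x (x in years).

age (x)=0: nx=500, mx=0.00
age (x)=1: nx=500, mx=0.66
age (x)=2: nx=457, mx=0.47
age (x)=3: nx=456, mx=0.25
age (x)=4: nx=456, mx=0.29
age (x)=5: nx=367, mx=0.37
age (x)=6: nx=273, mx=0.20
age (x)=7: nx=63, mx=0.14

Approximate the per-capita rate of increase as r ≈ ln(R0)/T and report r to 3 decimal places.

0.251

lx = nx/n0 = nx/500: 1, 1, 0.914, 0.912, 0.912, 0.734, 0.546, 0.126
R0 = Σ lx·mx = 0 + 0.66 + 0.42958 + 0.228 + 0.26448 + 0.27158 + 0.1092 + 0.01764 = 1.98048
Σ x·lx·mx = 5.39766; T = 5.39766/1.98048 = 2.72543…
r ≈ ln(R0)/T = ln(1.98048)/2.72543… = 0.25073… → 0.251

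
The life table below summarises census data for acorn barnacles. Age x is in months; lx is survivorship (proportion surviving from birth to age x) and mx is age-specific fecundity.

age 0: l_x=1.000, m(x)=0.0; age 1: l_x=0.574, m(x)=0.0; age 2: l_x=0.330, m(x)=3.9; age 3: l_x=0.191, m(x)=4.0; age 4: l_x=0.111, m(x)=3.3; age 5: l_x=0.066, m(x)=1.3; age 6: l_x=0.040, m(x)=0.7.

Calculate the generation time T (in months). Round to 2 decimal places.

2.74

lx·mx: 0, 0, 1.287, 0.764, 0.3663, 0.0858, 0.028 → R0 = 2.5311
x·lx·mx: 0, 0, 2.574, 2.292, 1.4652, 0.429, 0.168 → Σ = 6.9282
T = 6.9282 / 2.5311 = 2.737229… → 2.74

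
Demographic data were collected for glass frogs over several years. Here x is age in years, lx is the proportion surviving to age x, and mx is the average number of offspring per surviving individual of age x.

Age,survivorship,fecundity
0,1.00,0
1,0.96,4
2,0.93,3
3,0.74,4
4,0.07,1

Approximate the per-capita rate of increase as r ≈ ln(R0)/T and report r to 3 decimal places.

R0 = Σ lx·mx = 0 + 3.84 + 2.79 + 2.96 + 0.07 = 9.66
Σ x·lx·mx = 18.58; T = 18.58/9.66 = 1.9234…
r ≈ ln(R0)/T = ln(9.66)/1.9234… = 1.17916… → 1.179

1.179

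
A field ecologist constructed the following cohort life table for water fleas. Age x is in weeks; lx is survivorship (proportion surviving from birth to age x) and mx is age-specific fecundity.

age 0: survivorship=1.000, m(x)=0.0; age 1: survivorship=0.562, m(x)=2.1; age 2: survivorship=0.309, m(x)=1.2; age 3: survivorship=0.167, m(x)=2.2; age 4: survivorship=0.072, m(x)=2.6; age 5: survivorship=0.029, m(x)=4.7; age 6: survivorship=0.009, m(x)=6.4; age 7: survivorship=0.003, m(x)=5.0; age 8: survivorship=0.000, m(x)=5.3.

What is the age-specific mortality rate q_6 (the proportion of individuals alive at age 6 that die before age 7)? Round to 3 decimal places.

0.667

q_6 = (l_6 − l_7) / l_6 = (0.009 − 0.003) / 0.009
     = 0.006 / 0.009 = 0.666667… → 0.667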